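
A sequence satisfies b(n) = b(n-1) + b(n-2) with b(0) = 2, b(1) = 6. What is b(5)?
Computing the sequence terms:
2, 6, 8, 14, 22, 36

36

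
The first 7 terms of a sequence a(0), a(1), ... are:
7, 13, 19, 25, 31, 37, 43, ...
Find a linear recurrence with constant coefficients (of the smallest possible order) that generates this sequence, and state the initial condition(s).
Look for the lowest-order linear relation among consecutive terms.
Observation: consecutive differences are constant (= 6).
Check at n=2: 1·13 + 6 = 19. ✓

a(n) = a(n-1) + 6, a(0) = 7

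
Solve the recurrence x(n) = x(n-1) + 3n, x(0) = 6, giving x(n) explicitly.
Recurrence: x(n) = x(n-1) + 3n, initial: x(0) = 6.
Telescoping: x(n) = x(0) + 3·Σᵢ₌₁ⁿ i = 6 + 3·n(n+1)/2.

x(n) = 3·n(n+1)/2 + 6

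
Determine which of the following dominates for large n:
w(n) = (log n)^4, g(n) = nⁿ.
Comparing growth rates:
Growth-rate hierarchy: log n ≺ any polynomial ≺ any exponential cⁿ (c>1) ≺ n! ≺ nⁿ.
super-exponential nⁿ dominates polylogarithmic (log n)^4 asymptotically.

g(n) grows faster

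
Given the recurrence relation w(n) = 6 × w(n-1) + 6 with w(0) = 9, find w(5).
Computing step by step:
w(0) = 9
w(1) = 6 × 9 + 6 = 60
w(2) = 6 × 60 + 6 = 366
w(3) = 6 × 366 + 6 = 2202
w(4) = 6 × 2202 + 6 = 13218
w(5) = 6 × 13218 + 6 = 79314

79314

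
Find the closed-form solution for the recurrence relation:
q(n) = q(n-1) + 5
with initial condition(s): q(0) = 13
Recurrence: q(n) = q(n-1) + 5, initial: q(0) = 13.
Each step adds 5, so q(n) = q(0) + 5n = 5n + 13.

q(n) = 5n + 13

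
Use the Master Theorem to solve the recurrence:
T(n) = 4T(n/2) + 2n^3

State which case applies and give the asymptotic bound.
Master Theorem template: T(n) = a·T(n/b) + f(n).
Here: a=4, b=2, f(n)=2n^3
Compute log_b(a) = log_2(4) = 2.
f(n) = 2n^3 = Ω(n^(2+ε)) with ε = 1, and the regularity condition holds (a·f(n/b) = (a/b^3)·f(n) with a/b^3 = 2^-1 < 1). Case 3: T(n) = Θ(f(n)) = Θ(n^3).

Case 3: T(n) = Θ(n^3)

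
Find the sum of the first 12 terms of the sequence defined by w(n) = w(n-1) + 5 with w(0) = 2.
Computing the sequence terms: 2, 7, 12, 17, 22, 27, 32, 37, 42, 47, 52, 57
Adding these values together:

354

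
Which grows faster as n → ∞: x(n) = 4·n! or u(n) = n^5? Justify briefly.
Comparing growth rates:
Growth-rate hierarchy: log n ≺ any polynomial ≺ any exponential cⁿ (c>1) ≺ n! ≺ nⁿ.
factorial dominates polynomial degree 5 asymptotically.

x(n) grows faster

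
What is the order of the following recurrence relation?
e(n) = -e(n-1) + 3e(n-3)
The order is the largest lag k for which e(n-k) appears. Here the deepest term is e(n-3), so the order is 3.

Order 3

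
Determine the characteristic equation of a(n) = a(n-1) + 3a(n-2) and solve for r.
Substitute a(n) = rⁿ and divide through by rⁿ⁻²: r² - r - 3 = 0
Discriminant: 1² + 4·3 = 13, not a perfect square, so by the quadratic formula r = (1 ± √13)/2.
General solution: a(n) = A·r₁ⁿ + B·r₂ⁿ where r₁,r₂ = (1 ± √13)/2

Characteristic: r² - r - 3 = 0, Roots: r = (1 ± √13)/2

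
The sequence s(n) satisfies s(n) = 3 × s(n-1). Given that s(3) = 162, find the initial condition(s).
In general s(n) = 3ⁿ · s(0). At n = 3: s(0) = s(3) / 3^3 = 162 / 27 = 6.

s(0) = 6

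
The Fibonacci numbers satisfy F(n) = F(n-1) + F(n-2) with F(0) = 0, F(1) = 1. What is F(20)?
Computing the sequence terms:
0, 1, 1, 2, 3, 5, 8, 13, 21, 34, 55, 89, 144, 233, 377, 610, 987, 1597, 2584, 4181, 6765

6765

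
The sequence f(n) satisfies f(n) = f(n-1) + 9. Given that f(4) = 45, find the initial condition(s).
f(4) = f(0) + 4·9, so f(0) = 45 - 36 = 9.

f(0) = 9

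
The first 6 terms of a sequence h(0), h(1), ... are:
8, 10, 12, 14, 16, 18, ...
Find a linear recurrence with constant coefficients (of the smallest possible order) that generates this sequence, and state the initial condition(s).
Look for the lowest-order linear relation among consecutive terms.
Observation: consecutive differences are constant (= 2).
Check at n=2: 1·10 + 2 = 12. ✓

h(n) = h(n-1) + 2, h(0) = 8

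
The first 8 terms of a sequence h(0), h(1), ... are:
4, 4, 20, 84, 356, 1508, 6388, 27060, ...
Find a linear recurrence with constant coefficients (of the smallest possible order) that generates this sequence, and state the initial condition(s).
Look for the lowest-order linear relation among consecutive terms.
Observation: h(n) - 4·h(n-1) - (1)·h(n-2) = 0 holds for the shown terms, and no order-1 relation h(n) = α·h(n-1) + β fits.
Check at n=3: 4·20 + (1)·4 = 84. ✓

h(n) = 4h(n-1) + h(n-2), h(0) = 4, h(1) = 4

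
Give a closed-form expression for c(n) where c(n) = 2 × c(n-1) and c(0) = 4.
Recurrence: c(n) = 2 × c(n-1), initial: c(0) = 4.
Each term is 2 times the previous, so this is geometric with ratio 2. After n steps: c(n) = c(0)·2ⁿ = 4·2ⁿ.

c(n) = 4·2ⁿ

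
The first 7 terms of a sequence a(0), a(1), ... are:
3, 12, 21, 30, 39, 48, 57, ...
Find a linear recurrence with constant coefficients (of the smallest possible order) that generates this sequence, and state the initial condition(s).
Look for the lowest-order linear relation among consecutive terms.
Observation: consecutive differences are constant (= 9).
Check at n=2: 1·12 + 9 = 21. ✓

a(n) = a(n-1) + 9, a(0) = 3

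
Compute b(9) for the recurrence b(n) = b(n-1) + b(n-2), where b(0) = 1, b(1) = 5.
Computing the sequence terms:
1, 5, 6, 11, 17, 28, 45, 73, 118, 191

191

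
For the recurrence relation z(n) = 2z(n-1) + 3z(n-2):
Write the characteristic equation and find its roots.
Substitute z(n) = rⁿ and divide through by rⁿ⁻²: r² - 2r - 3 = 0
Factor: (r + 1)(r - 3) = 0, so r = -1, 3.
General solution: z(n) = A·(-1)ⁿ + B·3ⁿ

Characteristic: r² - 2r - 3 = 0, Roots: r = -1, 3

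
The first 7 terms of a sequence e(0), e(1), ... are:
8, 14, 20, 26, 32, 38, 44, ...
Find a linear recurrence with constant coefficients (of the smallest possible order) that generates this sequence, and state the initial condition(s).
Look for the lowest-order linear relation among consecutive terms.
Observation: consecutive differences are constant (= 6).
Check at n=2: 1·14 + 6 = 20. ✓

e(n) = e(n-1) + 6, e(0) = 8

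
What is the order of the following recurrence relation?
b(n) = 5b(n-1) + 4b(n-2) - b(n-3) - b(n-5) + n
The order is the largest lag k for which b(n-k) appears. Here the deepest term is b(n-5) (the n term is non-homogeneous and does not affect the order), so the order is 5.

Order 5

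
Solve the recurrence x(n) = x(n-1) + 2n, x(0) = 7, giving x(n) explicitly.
Recurrence: x(n) = x(n-1) + 2n, initial: x(0) = 7.
Telescoping: x(n) = x(0) + 2·Σᵢ₌₁ⁿ i = 7 + 2·n(n+1)/2.

x(n) = 2·n(n+1)/2 + 7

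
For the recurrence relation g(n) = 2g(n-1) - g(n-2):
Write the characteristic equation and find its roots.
Substitute g(n) = rⁿ and divide through by rⁿ⁻²: r² - 2r + 1 = 0
Factor: (r - 1)² = 0, so r = 1 (double root).
General solution: g(n) = (A + Bn)·1ⁿ

Characteristic: r² - 2r + 1 = 0, Roots: r = 1 (double root)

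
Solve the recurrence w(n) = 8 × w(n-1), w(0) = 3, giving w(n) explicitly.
Recurrence: w(n) = 8 × w(n-1), initial: w(0) = 3.
Each term is 8 times the previous, so this is geometric with ratio 8. After n steps: w(n) = w(0)·8ⁿ = 3·8ⁿ.

w(n) = 3·8ⁿ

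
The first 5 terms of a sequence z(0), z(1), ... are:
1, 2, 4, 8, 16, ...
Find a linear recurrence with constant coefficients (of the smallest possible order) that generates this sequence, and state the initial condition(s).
Look for the lowest-order linear relation among consecutive terms.
Observation: each term is 2× the previous.
Check at n=2: 2·2 = 4. ✓

z(n) = 2 × z(n-1), z(0) = 1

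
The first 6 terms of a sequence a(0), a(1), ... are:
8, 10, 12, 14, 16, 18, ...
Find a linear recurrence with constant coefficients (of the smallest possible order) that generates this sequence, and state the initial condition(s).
Look for the lowest-order linear relation among consecutive terms.
Observation: consecutive differences are constant (= 2).
Check at n=2: 1·10 + 2 = 12. ✓

a(n) = a(n-1) + 2, a(0) = 8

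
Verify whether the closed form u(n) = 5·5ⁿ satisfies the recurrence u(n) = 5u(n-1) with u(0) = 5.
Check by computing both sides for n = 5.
From the recurrence with u(0) = 5:
  u(0) = 5, u(1) = 25, u(2) = 125, u(3) = 625, u(4) = 3125, u(5) = 15625
  so the recurrence gives u(5) = 15625.
From the proposed closed form u(n) = 5·5ⁿ:
  u(5) = 15625.
Both sides give 15625 at n = 5, and the initial condition(s) match, so the closed form is consistent.

Yes, the closed form is correct.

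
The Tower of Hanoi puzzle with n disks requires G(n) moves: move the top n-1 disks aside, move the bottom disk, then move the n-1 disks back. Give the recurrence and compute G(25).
Moving n disks = move the top n-1 disks aside (G(n-1) moves) + move the largest disk (1 move) + move the n-1 disks back on top (G(n-1) moves), so G(n) = 2G(n-1) + 1, with G(1) = 1 (a single disk takes one move).
First terms: 1, 3, 7, 15, 31, 63, … — each is one less than a power of 2. Indeed G(n) + 1 = 2(G(n-1) + 1) with G(1) + 1 = 2, so G(n) + 1 = 2ⁿ and G(n) = 2ⁿ - 1.
Hence G(25) = 2^25 - 1 = 33554432 - 1 = 33554431.

G(n) = 2G(n-1) + 1, G(1) = 1; G(25) = 33554431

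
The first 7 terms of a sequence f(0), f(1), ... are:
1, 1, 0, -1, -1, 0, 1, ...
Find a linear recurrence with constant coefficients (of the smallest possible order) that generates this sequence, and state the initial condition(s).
Look for the lowest-order linear relation among consecutive terms.
Observation: f(n) - 1·f(n-1) - (-1)·f(n-2) = 0 holds for the shown terms, and no order-1 relation f(n) = α·f(n-1) + β fits.
Check at n=3: 1·0 + (-1)·1 = -1. ✓

f(n) = f(n-1) - f(n-2), f(0) = 1, f(1) = 1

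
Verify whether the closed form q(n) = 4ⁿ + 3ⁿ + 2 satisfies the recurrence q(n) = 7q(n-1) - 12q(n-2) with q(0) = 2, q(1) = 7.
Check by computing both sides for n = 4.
From the recurrence with q(0) = 2, q(1) = 7:
  q(0) = 2, q(1) = 7, q(2) = 25, q(3) = 91, q(4) = 337
  so the recurrence gives q(4) = 337.
From the proposed closed form q(n) = 4ⁿ + 3ⁿ + 2:
  q(4) = 339.
The recurrence gives 337 but the closed form gives 339, so the closed form does not satisfy the recurrence.

No, the closed form is incorrect.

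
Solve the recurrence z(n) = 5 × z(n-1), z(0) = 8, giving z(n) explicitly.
Recurrence: z(n) = 5 × z(n-1), initial: z(0) = 8.
Each term is 5 times the previous, so this is geometric with ratio 5. After n steps: z(n) = z(0)·5ⁿ = 8·5ⁿ.

z(n) = 8·5ⁿ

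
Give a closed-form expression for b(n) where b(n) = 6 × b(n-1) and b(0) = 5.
Recurrence: b(n) = 6 × b(n-1), initial: b(0) = 5.
Each term is 6 times the previous, so this is geometric with ratio 6. After n steps: b(n) = b(0)·6ⁿ = 5·6ⁿ.

b(n) = 5·6ⁿ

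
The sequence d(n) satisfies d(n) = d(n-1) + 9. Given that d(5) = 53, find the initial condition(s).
d(5) = d(0) + 5·9, so d(0) = 53 - 45 = 8.

d(0) = 8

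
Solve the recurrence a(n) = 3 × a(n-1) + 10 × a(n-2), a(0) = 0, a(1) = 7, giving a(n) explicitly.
Recurrence: a(n) = 3 × a(n-1) + 10 × a(n-2), initial: a(0) = 0, a(1) = 7.
Characteristic equation: r² - 3r - 10 = 0, which factors as (r - 5)(r + 2) = 0, so r = 5, -2. General solution a(n) = A·5ⁿ + B·(-2)ⁿ. From a(0) = 0: A + B = 0. From a(1) = 7: 5A - 2B = 7. Solving gives A = 1, B = -1.

a(n) = 5ⁿ - (-2)ⁿ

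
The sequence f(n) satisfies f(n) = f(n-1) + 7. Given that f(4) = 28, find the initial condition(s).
f(4) = f(0) + 4·7, so f(0) = 28 - 28 = 0.

f(0) = 0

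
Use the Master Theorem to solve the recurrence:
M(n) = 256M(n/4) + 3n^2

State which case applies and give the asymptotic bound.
Master Theorem template: M(n) = a·M(n/b) + f(n).
Here: a=256, b=4, f(n)=3n^2
Compute log_b(a) = log_4(256) = 4.
f(n) = 3n^2 = O(n^(4-ε)) with ε = 2. Case 1: M(n) = Θ(n^log_b(a)) = Θ(n^4).

Case 1: M(n) = Θ(n^4)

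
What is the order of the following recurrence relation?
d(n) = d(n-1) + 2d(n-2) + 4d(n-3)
The order is the largest lag k for which d(n-k) appears. Here the deepest term is d(n-3), so the order is 3.

Order 3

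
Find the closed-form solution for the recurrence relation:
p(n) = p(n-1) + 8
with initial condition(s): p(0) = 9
Recurrence: p(n) = p(n-1) + 8, initial: p(0) = 9.
Each step adds 8, so p(n) = p(0) + 8n = 8n + 9.

p(n) = 8n + 9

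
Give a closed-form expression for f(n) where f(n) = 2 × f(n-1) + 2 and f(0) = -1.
Recurrence: f(n) = 2 × f(n-1) + 2, initial: f(0) = -1.
Try f(n) = A·2ⁿ + C. Substituting: A·2ⁿ + C = 2(A·2ⁿ⁻¹ + C) + 2 = A·2ⁿ + 2C + 2, so C = 2C + 2, giving C = -2. Then f(0) = A - 2 = -1 gives A = 1.

f(n) = 2ⁿ - 2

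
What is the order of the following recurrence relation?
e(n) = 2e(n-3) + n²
The order is the largest lag k for which e(n-k) appears. Here the deepest term is e(n-3) (the n² term is non-homogeneous and does not affect the order), so the order is 3.

Order 3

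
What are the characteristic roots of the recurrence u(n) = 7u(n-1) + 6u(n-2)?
Substitute u(n) = rⁿ and divide through by rⁿ⁻²: r² - 7r - 6 = 0
Discriminant: 7² + 4·6 = 73, not a perfect square, so by the quadratic formula r = (7 ± √73)/2.
General solution: u(n) = A·r₁ⁿ + B·r₂ⁿ where r₁,r₂ = (7 ± √73)/2

Characteristic: r² - 7r - 6 = 0, Roots: r = (7 ± √73)/2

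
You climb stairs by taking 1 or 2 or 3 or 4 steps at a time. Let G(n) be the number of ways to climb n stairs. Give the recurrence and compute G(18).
Condition on the size of the last step (1 to 4): before it there were n-1, …, n-4 stairs climbed, and these cases are disjoint, so G(n) = G(n-1) + G(n-2) + G(n-3) + G(n-4) (order-4 linear recurrence).
Initial conditions by direct count (compositions of i into parts ≤ 4): G(1) = 1; G(2) = 2; G(3) = 4; G(4) = 8.
Iterating the recurrence: G(5) = 15, G(6) = 29, G(7) = 56, G(8) = 108, G(9) = 208, G(10) = 401, G(11) = 773, G(12) = 1490, G(13) = 2872, G(14) = 5536, G(15) = 10671, G(16) = 20569, G(17) = 39648, G(18) = 76424.

G(n) = G(n-1) + G(n-2) + G(n-3) + G(n-4), G(1) = 1, G(2) = 2, G(3) = 4, G(4) = 8; G(18) = 76424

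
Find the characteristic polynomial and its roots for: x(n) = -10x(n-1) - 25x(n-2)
Substitute x(n) = rⁿ and divide through by rⁿ⁻²: r² + 10r + 25 = 0
Factor: (r + 5)² = 0, so r = -5 (double root).
General solution: x(n) = (A + Bn)·(-5)ⁿ

Characteristic: r² + 10r + 25 = 0, Roots: r = -5 (double root)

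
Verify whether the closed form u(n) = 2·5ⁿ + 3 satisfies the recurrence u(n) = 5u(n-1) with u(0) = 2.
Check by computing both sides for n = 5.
From the recurrence with u(0) = 2:
  u(0) = 2, u(1) = 10, u(2) = 50, u(3) = 250, u(4) = 1250, u(5) = 6250
  so the recurrence gives u(5) = 6250.
From the proposed closed form u(n) = 2·5ⁿ + 3:
  u(5) = 6253.
The recurrence gives 6250 but the closed form gives 6253, so the closed form does not satisfy the recurrence.

No, the closed form is incorrect.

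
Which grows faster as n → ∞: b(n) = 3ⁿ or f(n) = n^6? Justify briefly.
Comparing growth rates:
Growth-rate hierarchy: log n ≺ any polynomial ≺ any exponential cⁿ (c>1) ≺ n! ≺ nⁿ.
exponential base 3 dominates polynomial degree 6 asymptotically.

b(n) grows faster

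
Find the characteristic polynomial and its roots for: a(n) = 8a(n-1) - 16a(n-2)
Substitute a(n) = rⁿ and divide through by rⁿ⁻²: r² - 8r + 16 = 0
Factor: (r - 4)² = 0, so r = 4 (double root).
General solution: a(n) = (A + Bn)·4ⁿ

Characteristic: r² - 8r + 16 = 0, Roots: r = 4 (double root)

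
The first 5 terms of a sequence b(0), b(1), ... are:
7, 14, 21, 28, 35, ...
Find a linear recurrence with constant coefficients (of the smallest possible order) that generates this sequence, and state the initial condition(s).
Look for the lowest-order linear relation among consecutive terms.
Observation: consecutive differences are constant (= 7).
Check at n=2: 1·14 + 7 = 21. ✓

b(n) = b(n-1) + 7, b(0) = 7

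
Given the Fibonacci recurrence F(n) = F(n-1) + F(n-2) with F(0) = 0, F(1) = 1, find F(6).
Computing the sequence terms:
0, 1, 1, 2, 3, 5, 8

8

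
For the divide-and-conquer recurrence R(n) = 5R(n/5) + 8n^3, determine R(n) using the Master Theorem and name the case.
Master Theorem template: R(n) = a·R(n/b) + f(n).
Here: a=5, b=5, f(n)=8n^3
Compute log_b(a) = log_5(5) = 1.
f(n) = 8n^3 = Ω(n^(1+ε)) with ε = 2, and the regularity condition holds (a·f(n/b) = (a/b^3)·f(n) with a/b^3 = 5^-2 < 1). Case 3: R(n) = Θ(f(n)) = Θ(n^3).

Case 3: R(n) = Θ(n^3)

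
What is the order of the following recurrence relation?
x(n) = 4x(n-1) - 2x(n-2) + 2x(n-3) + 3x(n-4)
The order is the largest lag k for which x(n-k) appears. Here the deepest term is x(n-4), so the order is 4.

Order 4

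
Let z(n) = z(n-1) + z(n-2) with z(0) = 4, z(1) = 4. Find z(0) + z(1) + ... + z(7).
Computing the sequence terms: 4, 4, 8, 12, 20, 32, 52, 84
Adding these values together:

216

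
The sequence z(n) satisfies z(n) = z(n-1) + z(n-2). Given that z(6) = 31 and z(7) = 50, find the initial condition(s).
Work backwards using z(k) = z(k+2) - z(k+1):
z(5) = z(7) - z(6) = 50 - 31 = 19
z(4) = z(6) - z(5) = 31 - 19 = 12
z(3) = z(5) - z(4) = 19 - 12 = 7
z(2) = z(4) - z(3) = 12 - 7 = 5
z(1) = z(3) - z(2) = 7 - 5 = 2
z(0) = z(2) - z(1) = 5 - 2 = 3

z(0) = 3, z(1) = 2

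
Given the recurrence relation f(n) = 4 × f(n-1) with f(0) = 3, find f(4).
Computing step by step:
f(0) = 3
f(1) = 4 × 3 = 12
f(2) = 4 × 12 = 48
f(3) = 4 × 48 = 192
f(4) = 4 × 192 = 768

768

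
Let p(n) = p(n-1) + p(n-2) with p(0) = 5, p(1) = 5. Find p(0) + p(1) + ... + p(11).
Computing the sequence terms: 5, 5, 10, 15, 25, 40, 65, 105, 170, 275, 445, 720
Adding these values together:

1880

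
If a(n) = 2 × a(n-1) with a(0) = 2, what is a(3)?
Computing step by step:
a(0) = 2
a(1) = 2 × 2 = 4
a(2) = 2 × 4 = 8
a(3) = 2 × 8 = 16

16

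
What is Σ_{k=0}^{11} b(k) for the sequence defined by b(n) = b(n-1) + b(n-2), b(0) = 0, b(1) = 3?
Computing the sequence terms: 0, 3, 3, 6, 9, 15, 24, 39, 63, 102, 165, 267
Adding these values together:

696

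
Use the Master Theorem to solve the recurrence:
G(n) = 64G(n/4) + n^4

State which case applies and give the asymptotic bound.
Master Theorem template: G(n) = a·G(n/b) + f(n).
Here: a=64, b=4, f(n)=n^4
Compute log_b(a) = log_4(64) = 3.
f(n) = n^4 = Ω(n^(3+ε)) with ε = 1, and the regularity condition holds (a·f(n/b) = (a/b^4)·f(n) with a/b^4 = 4^-1 < 1). Case 3: G(n) = Θ(f(n)) = Θ(n^4).

Case 3: G(n) = Θ(n^4)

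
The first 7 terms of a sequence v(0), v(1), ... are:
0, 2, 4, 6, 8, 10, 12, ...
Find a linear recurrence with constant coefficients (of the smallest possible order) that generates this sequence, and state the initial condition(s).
Look for the lowest-order linear relation among consecutive terms.
Observation: consecutive differences are constant (= 2).
Check at n=2: 1·2 + 2 = 4. ✓

v(n) = v(n-1) + 2, v(0) = 0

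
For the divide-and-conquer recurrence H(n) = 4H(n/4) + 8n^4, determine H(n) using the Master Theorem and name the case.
Master Theorem template: H(n) = a·H(n/b) + f(n).
Here: a=4, b=4, f(n)=8n^4
Compute log_b(a) = log_4(4) = 1.
f(n) = 8n^4 = Ω(n^(1+ε)) with ε = 3, and the regularity condition holds (a·f(n/b) = (a/b^4)·f(n) with a/b^4 = 4^-3 < 1). Case 3: H(n) = Θ(f(n)) = Θ(n^4).

Case 3: H(n) = Θ(n^4)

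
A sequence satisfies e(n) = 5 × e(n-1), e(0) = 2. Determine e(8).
Computing step by step:
e(0) = 2
e(1) = 5 × 2 = 10
e(2) = 5 × 10 = 50
e(3) = 5 × 50 = 250
e(4) = 5 × 250 = 1250
e(5) = 5 × 1250 = 6250
e(6) = 5 × 6250 = 31250
e(7) = 5 × 31250 = 156250
e(8) = 5 × 156250 = 781250

781250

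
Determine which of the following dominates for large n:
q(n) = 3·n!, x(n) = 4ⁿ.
Comparing growth rates:
Growth-rate hierarchy: log n ≺ any polynomial ≺ any exponential cⁿ (c>1) ≺ n! ≺ nⁿ.
factorial dominates exponential base 4 asymptotically.

q(n) grows faster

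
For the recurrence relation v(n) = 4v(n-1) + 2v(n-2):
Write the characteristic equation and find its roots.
Substitute v(n) = rⁿ and divide through by rⁿ⁻²: r² - 4r - 2 = 0
Discriminant: 4² + 4·2 = 24, not a perfect square, so by the quadratic formula r = (4 ± √24)/2.
General solution: v(n) = A·r₁ⁿ + B·r₂ⁿ where r₁,r₂ = (4 ± √24)/2

Characteristic: r² - 4r - 2 = 0, Roots: r = (4 ± √24)/2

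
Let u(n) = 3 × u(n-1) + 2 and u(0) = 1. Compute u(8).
Computing step by step:
u(0) = 1
u(1) = 3 × 1 + 2 = 5
u(2) = 3 × 5 + 2 = 17
u(3) = 3 × 17 + 2 = 53
u(4) = 3 × 53 + 2 = 161
u(5) = 3 × 161 + 2 = 485
u(6) = 3 × 485 + 2 = 1457
u(7) = 3 × 1457 + 2 = 4373
u(8) = 3 × 4373 + 2 = 13121

13121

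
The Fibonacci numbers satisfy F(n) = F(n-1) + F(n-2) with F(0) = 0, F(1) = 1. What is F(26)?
Computing the sequence terms:
0, 1, 1, 2, 3, 5, 8, 13, 21, 34, 55, 89, 144, 233, 377, 610, 987, 1597, 2584, 4181, 6765, 10946, 17711, 28657, 46368, 75025, 121393

121393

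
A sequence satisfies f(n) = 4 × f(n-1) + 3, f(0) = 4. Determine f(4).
Computing step by step:
f(0) = 4
f(1) = 4 × 4 + 3 = 19
f(2) = 4 × 19 + 3 = 79
f(3) = 4 × 79 + 3 = 319
f(4) = 4 × 319 + 3 = 1279

1279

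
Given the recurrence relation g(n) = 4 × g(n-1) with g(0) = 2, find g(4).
Computing step by step:
g(0) = 2
g(1) = 4 × 2 = 8
g(2) = 4 × 8 = 32
g(3) = 4 × 32 = 128
g(4) = 4 × 128 = 512

512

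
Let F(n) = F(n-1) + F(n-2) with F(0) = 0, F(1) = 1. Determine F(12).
Computing the sequence terms:
0, 1, 1, 2, 3, 5, 8, 13, 21, 34, 55, 89, 144

144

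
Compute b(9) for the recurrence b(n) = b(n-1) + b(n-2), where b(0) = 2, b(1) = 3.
Computing the sequence terms:
2, 3, 5, 8, 13, 21, 34, 55, 89, 144

144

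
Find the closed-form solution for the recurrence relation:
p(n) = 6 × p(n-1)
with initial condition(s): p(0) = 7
Recurrence: p(n) = 6 × p(n-1), initial: p(0) = 7.
Each term is 6 times the previous, so this is geometric with ratio 6. After n steps: p(n) = p(0)·6ⁿ = 7·6ⁿ.

p(n) = 7·6ⁿ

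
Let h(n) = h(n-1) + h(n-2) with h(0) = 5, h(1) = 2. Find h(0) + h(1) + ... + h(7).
Computing the sequence terms: 5, 2, 7, 9, 16, 25, 41, 66
Adding these values together:

171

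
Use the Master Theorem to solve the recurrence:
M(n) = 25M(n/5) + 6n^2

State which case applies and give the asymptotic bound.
Master Theorem template: M(n) = a·M(n/b) + f(n).
Here: a=25, b=5, f(n)=6n^2
Compute log_b(a) = log_5(25) = 2.
f(n) = 6n^2 = Θ(n^2). Case 2: M(n) = Θ(n^2 log n).

Case 2: M(n) = Θ(n^2 log n)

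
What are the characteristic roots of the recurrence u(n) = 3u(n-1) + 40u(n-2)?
Substitute u(n) = rⁿ and divide through by rⁿ⁻²: r² - 3r - 40 = 0
Factor: (r - 8)(r + 5) = 0, so r = 8, -5.
General solution: u(n) = A·8ⁿ + B·(-5)ⁿ

Characteristic: r² - 3r - 40 = 0, Roots: r = 8, -5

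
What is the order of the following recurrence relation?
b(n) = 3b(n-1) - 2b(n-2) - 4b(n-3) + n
The order is the largest lag k for which b(n-k) appears. Here the deepest term is b(n-3) (the n term is non-homogeneous and does not affect the order), so the order is 3.

Order 3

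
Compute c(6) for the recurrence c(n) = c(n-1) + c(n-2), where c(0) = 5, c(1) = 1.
Computing the sequence terms:
5, 1, 6, 7, 13, 20, 33

33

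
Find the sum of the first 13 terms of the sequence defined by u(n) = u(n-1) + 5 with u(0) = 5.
Computing the sequence terms: 5, 10, 15, 20, 25, 30, 35, 40, 45, 50, 55, 60, 65
Adding these values together:

455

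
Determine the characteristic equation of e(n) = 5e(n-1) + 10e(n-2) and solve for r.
Substitute e(n) = rⁿ and divide through by rⁿ⁻²: r² - 5r - 10 = 0
Discriminant: 5² + 4·10 = 65, not a perfect square, so by the quadratic formula r = (5 ± √65)/2.
General solution: e(n) = A·r₁ⁿ + B·r₂ⁿ where r₁,r₂ = (5 ± √65)/2

Characteristic: r² - 5r - 10 = 0, Roots: r = (5 ± √65)/2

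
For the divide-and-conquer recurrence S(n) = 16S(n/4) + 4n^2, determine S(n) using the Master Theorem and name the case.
Master Theorem template: S(n) = a·S(n/b) + f(n).
Here: a=16, b=4, f(n)=4n^2
Compute log_b(a) = log_4(16) = 2.
f(n) = 4n^2 = Θ(n^2). Case 2: S(n) = Θ(n^2 log n).

Case 2: S(n) = Θ(n^2 log n)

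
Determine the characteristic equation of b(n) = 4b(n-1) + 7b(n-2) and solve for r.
Substitute b(n) = rⁿ and divide through by rⁿ⁻²: r² - 4r - 7 = 0
Discriminant: 4² + 4·7 = 44, not a perfect square, so by the quadratic formula r = (4 ± √44)/2.
General solution: b(n) = A·r₁ⁿ + B·r₂ⁿ where r₁,r₂ = (4 ± √44)/2

Characteristic: r² - 4r - 7 = 0, Roots: r = (4 ± √44)/2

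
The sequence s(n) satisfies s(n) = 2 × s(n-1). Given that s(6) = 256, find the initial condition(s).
In general s(n) = 2ⁿ · s(0). At n = 6: s(0) = s(6) / 2^6 = 256 / 64 = 4.

s(0) = 4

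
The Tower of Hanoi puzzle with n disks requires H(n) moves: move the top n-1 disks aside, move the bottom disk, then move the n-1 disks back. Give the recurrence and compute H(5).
Moving n disks = move the top n-1 disks aside (H(n-1) moves) + move the largest disk (1 move) + move the n-1 disks back on top (H(n-1) moves), so H(n) = 2H(n-1) + 1, with H(1) = 1 (a single disk takes one move).
First terms: 1, 3, 7, 15, 31, … — each is one less than a power of 2. Indeed H(n) + 1 = 2(H(n-1) + 1) with H(1) + 1 = 2, so H(n) + 1 = 2ⁿ and H(n) = 2ⁿ - 1.
Hence H(5) = 2^5 - 1 = 32 - 1 = 31.

H(n) = 2H(n-1) + 1, H(1) = 1; H(5) = 31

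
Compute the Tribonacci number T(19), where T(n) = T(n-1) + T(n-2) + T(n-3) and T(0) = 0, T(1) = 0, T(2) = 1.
Computing the sequence terms:
0, 0, 1, 1, 2, 4, 7, 13, 24, 44, 81, 149, 274, 504, 927, 1705, 3136, 5768, 10609, 19513

19513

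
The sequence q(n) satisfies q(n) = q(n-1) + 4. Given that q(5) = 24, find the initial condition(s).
q(5) = q(0) + 5·4, so q(0) = 24 - 20 = 4.

q(0) = 4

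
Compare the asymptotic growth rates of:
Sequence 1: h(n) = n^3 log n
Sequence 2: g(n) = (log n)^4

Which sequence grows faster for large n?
Comparing growth rates:
Growth-rate hierarchy: log n ≺ any polynomial ≺ any exponential cⁿ (c>1) ≺ n! ≺ nⁿ.
polynomial degree 3 (with log factor) dominates polylogarithmic (log n)^4 asymptotically.

h(n) grows faster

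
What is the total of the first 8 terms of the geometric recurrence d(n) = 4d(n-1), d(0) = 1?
Computing the sequence terms: 1, 4, 16, 64, 256, 1024, 4096, 16384
Adding these values together:

21845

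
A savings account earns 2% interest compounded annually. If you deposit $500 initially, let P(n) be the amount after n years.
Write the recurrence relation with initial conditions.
Each year the balance grows by 2%, i.e. is multiplied by 1 + 2/100 = 1.02, so P(n) = 1.02 × P(n-1). The initial deposit gives P(0) = 500.
Unrolling gives the closed form P(n) = 500 × (1.02)ⁿ.

P(n) = 1.02 × P(n-1), P(0) = 500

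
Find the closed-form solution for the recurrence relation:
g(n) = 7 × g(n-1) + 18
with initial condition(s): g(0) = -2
Recurrence: g(n) = 7 × g(n-1) + 18, initial: g(0) = -2.
Try g(n) = A·7ⁿ + C. Substituting: A·7ⁿ + C = 7(A·7ⁿ⁻¹ + C) + 18 = A·7ⁿ + 7C + 18, so C = 7C + 18, giving C = -3. Then g(0) = A - 3 = -2 gives A = 1.

g(n) = 7ⁿ - 3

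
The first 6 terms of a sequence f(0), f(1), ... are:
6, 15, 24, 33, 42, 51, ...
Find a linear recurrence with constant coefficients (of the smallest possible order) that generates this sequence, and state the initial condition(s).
Look for the lowest-order linear relation among consecutive terms.
Observation: consecutive differences are constant (= 9).
Check at n=2: 1·15 + 9 = 24. ✓

f(n) = f(n-1) + 9, f(0) = 6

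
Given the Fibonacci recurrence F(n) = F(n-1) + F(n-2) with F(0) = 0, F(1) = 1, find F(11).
Computing the sequence terms:
0, 1, 1, 2, 3, 5, 8, 13, 21, 34, 55, 89

89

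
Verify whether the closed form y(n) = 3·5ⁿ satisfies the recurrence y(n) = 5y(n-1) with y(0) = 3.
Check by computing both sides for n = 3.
From the recurrence with y(0) = 3:
  y(0) = 3, y(1) = 15, y(2) = 75, y(3) = 375
  so the recurrence gives y(3) = 375.
From the proposed closed form y(n) = 3·5ⁿ:
  y(3) = 375.
Both sides give 375 at n = 3, and the initial condition(s) match, so the closed form is consistent.

Yes, the closed form is correct.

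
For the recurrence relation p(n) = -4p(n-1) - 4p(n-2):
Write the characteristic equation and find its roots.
Substitute p(n) = rⁿ and divide through by rⁿ⁻²: r² + 4r + 4 = 0
Factor: (r + 2)² = 0, so r = -2 (double root).
General solution: p(n) = (A + Bn)·(-2)ⁿ

Characteristic: r² + 4r + 4 = 0, Roots: r = -2 (double root)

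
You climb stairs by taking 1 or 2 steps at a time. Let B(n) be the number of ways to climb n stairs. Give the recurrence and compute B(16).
Condition on the size of the last step (1 to 2): before it there were n-1, …, n-2 stairs climbed, and these cases are disjoint, so B(n) = B(n-1) + B(n-2) (Fibonacci-type sequence).
Initial conditions by direct count (compositions of i into parts ≤ 2): B(1) = 1; B(2) = 2.
Iterating the recurrence: B(3) = 3, B(4) = 5, B(5) = 8, B(6) = 13, B(7) = 21, B(8) = 34, B(9) = 55, B(10) = 89, B(11) = 144, B(12) = 233, B(13) = 377, B(14) = 610, B(15) = 987, B(16) = 1597.

B(n) = B(n-1) + B(n-2), B(1) = 1, B(2) = 2; B(16) = 1597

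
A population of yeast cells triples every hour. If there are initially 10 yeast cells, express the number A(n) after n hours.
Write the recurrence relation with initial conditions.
Each hour multiplies the count by 3, so the count after n hours depends only on the count after n-1 hours: A(n) = 3 × A(n-1). The starting count gives A(0) = 10.
Unrolling n times gives the closed form A(n) = 10 × 3ⁿ.

A(n) = 3 × A(n-1), A(0) = 10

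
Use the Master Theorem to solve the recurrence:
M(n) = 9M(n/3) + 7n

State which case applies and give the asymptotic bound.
Master Theorem template: M(n) = a·M(n/b) + f(n).
Here: a=9, b=3, f(n)=7n
Compute log_b(a) = log_3(9) = 2.
f(n) = 7n = O(n^(2-ε)) with ε = 1. Case 1: M(n) = Θ(n^log_b(a)) = Θ(n^2).

Case 1: M(n) = Θ(n^2)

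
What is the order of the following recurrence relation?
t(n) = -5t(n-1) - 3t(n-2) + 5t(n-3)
The order is the largest lag k for which t(n-k) appears. Here the deepest term is t(n-3), so the order is 3.

Order 3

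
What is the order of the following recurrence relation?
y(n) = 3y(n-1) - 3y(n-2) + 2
The order is the largest lag k for which y(n-k) appears. Here the deepest term is y(n-2) (the 2 term is non-homogeneous and does not affect the order), so the order is 2.

Order 2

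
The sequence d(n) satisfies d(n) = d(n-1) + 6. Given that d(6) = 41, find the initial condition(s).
d(6) = d(0) + 6·6, so d(0) = 41 - 36 = 5.

d(0) = 5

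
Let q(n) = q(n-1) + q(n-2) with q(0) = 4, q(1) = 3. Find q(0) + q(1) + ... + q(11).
Computing the sequence terms: 4, 3, 7, 10, 17, 27, 44, 71, 115, 186, 301, 487
Adding these values together:

1272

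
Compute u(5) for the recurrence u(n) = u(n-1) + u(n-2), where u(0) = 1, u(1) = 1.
Computing the sequence terms:
1, 1, 2, 3, 5, 8

8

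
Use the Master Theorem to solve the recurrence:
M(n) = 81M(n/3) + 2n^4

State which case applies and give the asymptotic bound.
Master Theorem template: M(n) = a·M(n/b) + f(n).
Here: a=81, b=3, f(n)=2n^4
Compute log_b(a) = log_3(81) = 4.
f(n) = 2n^4 = Θ(n^4). Case 2: M(n) = Θ(n^4 log n).

Case 2: M(n) = Θ(n^4 log n)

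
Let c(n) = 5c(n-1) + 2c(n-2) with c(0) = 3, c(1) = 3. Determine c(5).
Computing the sequence terms:
3, 3, 21, 111, 597, 3207

3207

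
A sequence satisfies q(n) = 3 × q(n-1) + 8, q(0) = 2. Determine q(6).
Computing step by step:
q(0) = 2
q(1) = 3 × 2 + 8 = 14
q(2) = 3 × 14 + 8 = 50
q(3) = 3 × 50 + 8 = 158
q(4) = 3 × 158 + 8 = 482
q(5) = 3 × 482 + 8 = 1454
q(6) = 3 × 1454 + 8 = 4370

4370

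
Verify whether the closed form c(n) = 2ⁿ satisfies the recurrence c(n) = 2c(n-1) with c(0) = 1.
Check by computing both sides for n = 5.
From the recurrence with c(0) = 1:
  c(0) = 1, c(1) = 2, c(2) = 4, c(3) = 8, c(4) = 16, c(5) = 32
  so the recurrence gives c(5) = 32.
From the proposed closed form c(n) = 2ⁿ:
  c(5) = 32.
Both sides give 32 at n = 5, and the initial condition(s) match, so the closed form is consistent.

Yes, the closed form is correct.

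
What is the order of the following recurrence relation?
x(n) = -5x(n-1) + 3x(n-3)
The order is the largest lag k for which x(n-k) appears. Here the deepest term is x(n-3), so the order is 3.

Order 3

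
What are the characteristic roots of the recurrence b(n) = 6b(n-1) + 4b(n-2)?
Substitute b(n) = rⁿ and divide through by rⁿ⁻²: r² - 6r - 4 = 0
Discriminant: 6² + 4·4 = 52, not a perfect square, so by the quadratic formula r = (6 ± √52)/2.
General solution: b(n) = A·r₁ⁿ + B·r₂ⁿ where r₁,r₂ = (6 ± √52)/2

Characteristic: r² - 6r - 4 = 0, Roots: r = (6 ± √52)/2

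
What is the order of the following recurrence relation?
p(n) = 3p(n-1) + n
The order is the largest lag k for which p(n-k) appears. Here the deepest term is p(n-1) (the n term is non-homogeneous and does not affect the order), so the order is 1.

Order 1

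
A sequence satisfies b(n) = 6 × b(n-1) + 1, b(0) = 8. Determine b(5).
Computing step by step:
b(0) = 8
b(1) = 6 × 8 + 1 = 49
b(2) = 6 × 49 + 1 = 295
b(3) = 6 × 295 + 1 = 1771
b(4) = 6 × 1771 + 1 = 10627
b(5) = 6 × 10627 + 1 = 63763

63763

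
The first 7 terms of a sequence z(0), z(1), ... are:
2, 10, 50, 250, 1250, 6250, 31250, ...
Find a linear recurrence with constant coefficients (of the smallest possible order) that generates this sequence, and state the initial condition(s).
Look for the lowest-order linear relation among consecutive terms.
Observation: each term is 5× the previous.
Check at n=2: 5·10 = 50. ✓

z(n) = 5 × z(n-1), z(0) = 2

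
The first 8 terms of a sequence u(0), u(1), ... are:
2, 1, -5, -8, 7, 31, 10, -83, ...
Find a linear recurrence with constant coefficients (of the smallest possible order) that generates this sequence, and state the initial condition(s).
Look for the lowest-order linear relation among consecutive terms.
Observation: u(n) - 1·u(n-1) - (-3)·u(n-2) = 0 holds for the shown terms, and no order-1 relation u(n) = α·u(n-1) + β fits.
Check at n=3: 1·-5 + (-3)·1 = -8. ✓

u(n) = u(n-1) - 3u(n-2), u(0) = 2, u(1) = 1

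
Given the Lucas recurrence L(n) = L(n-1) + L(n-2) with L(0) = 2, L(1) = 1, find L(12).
Computing the sequence terms:
2, 1, 3, 4, 7, 11, 18, 29, 47, 76, 123, 199, 322

322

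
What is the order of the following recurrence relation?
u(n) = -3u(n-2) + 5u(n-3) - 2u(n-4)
The order is the largest lag k for which u(n-k) appears. Here the deepest term is u(n-4), so the order is 4.

Order 4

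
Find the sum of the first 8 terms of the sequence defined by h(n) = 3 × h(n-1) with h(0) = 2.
Computing the sequence terms: 2, 6, 18, 54, 162, 486, 1458, 4374
Adding these values together:

6560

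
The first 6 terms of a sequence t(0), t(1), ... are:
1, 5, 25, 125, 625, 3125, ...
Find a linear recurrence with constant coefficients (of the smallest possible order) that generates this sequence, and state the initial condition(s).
Look for the lowest-order linear relation among consecutive terms.
Observation: each term is 5× the previous.
Check at n=2: 5·5 = 25. ✓

t(n) = 5 × t(n-1), t(0) = 1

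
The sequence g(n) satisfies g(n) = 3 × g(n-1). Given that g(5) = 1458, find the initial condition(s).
In general g(n) = 3ⁿ · g(0). At n = 5: g(0) = g(5) / 3^5 = 1458 / 243 = 6.

g(0) = 6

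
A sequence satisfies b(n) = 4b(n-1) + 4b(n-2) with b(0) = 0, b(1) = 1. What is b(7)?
Computing the sequence terms:
0, 1, 4, 20, 96, 464, 2240, 10816

10816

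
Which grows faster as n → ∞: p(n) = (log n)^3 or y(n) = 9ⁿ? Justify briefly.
Comparing growth rates:
Growth-rate hierarchy: log n ≺ any polynomial ≺ any exponential cⁿ (c>1) ≺ n! ≺ nⁿ.
exponential base 9 dominates polylogarithmic (log n)^3 asymptotically.

y(n) grows faster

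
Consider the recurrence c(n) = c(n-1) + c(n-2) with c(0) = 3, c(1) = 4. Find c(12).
Computing the sequence terms:
3, 4, 7, 11, 18, 29, 47, 76, 123, 199, 322, 521, 843

843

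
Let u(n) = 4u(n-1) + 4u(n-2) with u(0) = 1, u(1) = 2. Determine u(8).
Computing the sequence terms:
1, 2, 12, 56, 272, 1312, 6336, 30592, 147712

147712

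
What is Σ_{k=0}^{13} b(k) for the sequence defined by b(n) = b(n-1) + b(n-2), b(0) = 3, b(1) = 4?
Computing the sequence terms: 3, 4, 7, 11, 18, 29, 47, 76, 123, 199, 322, 521, 843, 1364
Adding these values together:

3567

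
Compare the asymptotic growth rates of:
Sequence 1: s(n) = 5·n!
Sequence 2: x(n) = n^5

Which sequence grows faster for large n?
Comparing growth rates:
Growth-rate hierarchy: log n ≺ any polynomial ≺ any exponential cⁿ (c>1) ≺ n! ≺ nⁿ.
factorial dominates polynomial degree 5 asymptotically.

s(n) grows faster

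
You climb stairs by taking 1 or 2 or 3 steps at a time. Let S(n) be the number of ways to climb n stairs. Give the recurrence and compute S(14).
Condition on the size of the last step (1 to 3): before it there were n-1, …, n-3 stairs climbed, and these cases are disjoint, so S(n) = S(n-1) + S(n-2) + S(n-3) (order-3 linear recurrence).
Initial conditions by direct count (compositions of i into parts ≤ 3): S(1) = 1; S(2) = 2; S(3) = 4.
Iterating the recurrence: S(4) = 7, S(5) = 13, S(6) = 24, S(7) = 44, S(8) = 81, S(9) = 149, S(10) = 274, S(11) = 504, S(12) = 927, S(13) = 1705, S(14) = 3136.

S(n) = S(n-1) + S(n-2) + S(n-3), S(1) = 1, S(2) = 2, S(3) = 4; S(14) = 3136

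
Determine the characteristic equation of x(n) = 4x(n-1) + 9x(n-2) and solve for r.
Substitute x(n) = rⁿ and divide through by rⁿ⁻²: r² - 4r - 9 = 0
Discriminant: 4² + 4·9 = 52, not a perfect square, so by the quadratic formula r = (4 ± √52)/2.
General solution: x(n) = A·r₁ⁿ + B·r₂ⁿ where r₁,r₂ = (4 ± √52)/2

Characteristic: r² - 4r - 9 = 0, Roots: r = (4 ± √52)/2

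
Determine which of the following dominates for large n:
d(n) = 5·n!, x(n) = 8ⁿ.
Comparing growth rates:
Growth-rate hierarchy: log n ≺ any polynomial ≺ any exponential cⁿ (c>1) ≺ n! ≺ nⁿ.
factorial dominates exponential base 8 asymptotically.

d(n) grows faster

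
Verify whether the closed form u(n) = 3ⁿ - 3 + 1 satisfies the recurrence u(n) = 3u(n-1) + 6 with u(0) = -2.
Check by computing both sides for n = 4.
From the recurrence with u(0) = -2:
  u(0) = -2, u(1) = 0, u(2) = 6, u(3) = 24, u(4) = 78
  so the recurrence gives u(4) = 78.
From the proposed closed form u(n) = 3ⁿ - 3 + 1:
  u(4) = 79.
The recurrence gives 78 but the closed form gives 79, so the closed form does not satisfy the recurrence.

No, the closed form is incorrect.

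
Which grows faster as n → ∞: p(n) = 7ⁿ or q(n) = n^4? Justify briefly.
Comparing growth rates:
Growth-rate hierarchy: log n ≺ any polynomial ≺ any exponential cⁿ (c>1) ≺ n! ≺ nⁿ.
exponential base 7 dominates polynomial degree 4 asymptotically.

p(n) grows faster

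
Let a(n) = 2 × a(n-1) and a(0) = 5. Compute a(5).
Computing step by step:
a(0) = 5
a(1) = 2 × 5 = 10
a(2) = 2 × 10 = 20
a(3) = 2 × 20 = 40
a(4) = 2 × 40 = 80
a(5) = 2 × 80 = 160

160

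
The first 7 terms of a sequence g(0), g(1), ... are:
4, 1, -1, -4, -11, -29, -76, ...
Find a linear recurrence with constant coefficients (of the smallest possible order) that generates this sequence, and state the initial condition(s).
Look for the lowest-order linear relation among consecutive terms.
Observation: g(n) - 3·g(n-1) - (-1)·g(n-2) = 0 holds for the shown terms, and no order-1 relation g(n) = α·g(n-1) + β fits.
Check at n=3: 3·-1 + (-1)·1 = -4. ✓

g(n) = 3g(n-1) - g(n-2), g(0) = 4, g(1) = 1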